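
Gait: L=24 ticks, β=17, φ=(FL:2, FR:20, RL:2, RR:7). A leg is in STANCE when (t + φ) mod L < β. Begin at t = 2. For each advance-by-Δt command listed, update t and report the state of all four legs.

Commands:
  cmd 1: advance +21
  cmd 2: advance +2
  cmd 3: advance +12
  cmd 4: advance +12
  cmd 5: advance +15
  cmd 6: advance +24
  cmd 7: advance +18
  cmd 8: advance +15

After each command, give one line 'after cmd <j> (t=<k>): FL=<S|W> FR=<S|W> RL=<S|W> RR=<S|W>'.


after cmd 1 (t=23): FL=S FR=W RL=S RR=S
after cmd 2 (t=25): FL=S FR=W RL=S RR=S
after cmd 3 (t=37): FL=S FR=S RL=S RR=W
after cmd 4 (t=49): FL=S FR=W RL=S RR=S
after cmd 5 (t=64): FL=W FR=S RL=W RR=W
after cmd 6 (t=88): FL=W FR=S RL=W RR=W
after cmd 7 (t=106): FL=S FR=S RL=S RR=W
after cmd 8 (t=121): FL=S FR=W RL=S RR=S

start t=2: FL=S FR=W RL=S RR=S
cmd 1: advance +21 → t=23, phase=(1,19,1,6) → FL=S FR=W RL=S RR=S
cmd 2: advance +2 → t=25, phase=(3,21,3,8) → FL=S FR=W RL=S RR=S
cmd 3: advance +12 → t=37, phase=(15,9,15,20) → FL=S FR=S RL=S RR=W
cmd 4: advance +12 → t=49, phase=(3,21,3,8) → FL=S FR=W RL=S RR=S
cmd 5: advance +15 → t=64, phase=(18,12,18,23) → FL=W FR=S RL=W RR=W
cmd 6: advance +24 → t=88, phase=(18,12,18,23) → FL=W FR=S RL=W RR=W
cmd 7: advance +18 → t=106, phase=(12,6,12,17) → FL=S FR=S RL=S RR=W
cmd 8: advance +15 → t=121, phase=(3,21,3,8) → FL=S FR=W RL=S RR=S


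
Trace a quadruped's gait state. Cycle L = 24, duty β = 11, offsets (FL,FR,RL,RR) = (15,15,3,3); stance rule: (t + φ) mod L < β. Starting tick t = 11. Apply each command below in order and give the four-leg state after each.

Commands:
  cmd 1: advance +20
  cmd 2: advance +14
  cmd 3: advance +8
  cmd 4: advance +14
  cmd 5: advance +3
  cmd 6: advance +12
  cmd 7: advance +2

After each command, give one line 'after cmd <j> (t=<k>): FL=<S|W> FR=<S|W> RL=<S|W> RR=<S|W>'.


start t=11: FL=S FR=S RL=W RR=W
cmd 1: advance +20 → t=31, phase=(22,22,10,10) → FL=W FR=W RL=S RR=S
cmd 2: advance +14 → t=45, phase=(12,12,0,0) → FL=W FR=W RL=S RR=S
cmd 3: advance +8 → t=53, phase=(20,20,8,8) → FL=W FR=W RL=S RR=S
cmd 4: advance +14 → t=67, phase=(10,10,22,22) → FL=S FR=S RL=W RR=W
cmd 5: advance +3 → t=70, phase=(13,13,1,1) → FL=W FR=W RL=S RR=S
cmd 6: advance +12 → t=82, phase=(1,1,13,13) → FL=S FR=S RL=W RR=W
cmd 7: advance +2 → t=84, phase=(3,3,15,15) → FL=S FR=S RL=W RR=W

after cmd 1 (t=31): FL=W FR=W RL=S RR=S
after cmd 2 (t=45): FL=W FR=W RL=S RR=S
after cmd 3 (t=53): FL=W FR=W RL=S RR=S
after cmd 4 (t=67): FL=S FR=S RL=W RR=W
after cmd 5 (t=70): FL=W FR=W RL=S RR=S
after cmd 6 (t=82): FL=S FR=S RL=W RR=W
after cmd 7 (t=84): FL=S FR=S RL=W RR=W


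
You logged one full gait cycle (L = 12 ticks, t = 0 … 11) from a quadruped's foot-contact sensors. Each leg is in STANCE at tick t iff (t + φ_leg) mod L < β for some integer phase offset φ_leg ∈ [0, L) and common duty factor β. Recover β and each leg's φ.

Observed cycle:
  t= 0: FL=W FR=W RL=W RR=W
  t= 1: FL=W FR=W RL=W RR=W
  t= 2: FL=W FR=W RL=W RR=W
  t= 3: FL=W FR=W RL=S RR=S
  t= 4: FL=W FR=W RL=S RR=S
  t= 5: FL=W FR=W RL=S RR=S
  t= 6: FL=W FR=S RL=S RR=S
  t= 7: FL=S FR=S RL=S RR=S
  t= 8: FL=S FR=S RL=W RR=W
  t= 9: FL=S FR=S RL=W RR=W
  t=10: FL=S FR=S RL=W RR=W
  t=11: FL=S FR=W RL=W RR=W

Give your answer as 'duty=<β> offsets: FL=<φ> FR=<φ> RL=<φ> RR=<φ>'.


duty=5 offsets: FL=5 FR=6 RL=9 RR=9

duty β = stance ticks per leg = 5
FL: stance ticks = 5; W→S at t=7 → φ=5
FR: stance ticks = 5; W→S at t=6 → φ=6
RL: stance ticks = 5; W→S at t=3 → φ=9
RR: stance ticks = 5; W→S at t=3 → φ=9


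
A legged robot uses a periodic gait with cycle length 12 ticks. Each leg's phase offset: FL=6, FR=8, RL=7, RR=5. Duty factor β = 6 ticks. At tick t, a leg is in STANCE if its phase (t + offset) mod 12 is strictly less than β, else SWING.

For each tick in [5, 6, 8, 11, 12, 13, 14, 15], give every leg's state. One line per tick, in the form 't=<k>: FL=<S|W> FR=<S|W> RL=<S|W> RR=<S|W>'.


t=5: phase=(11,1,0,10) vs β=6 → FL=W FR=S RL=S RR=W
t=6: phase=(0,2,1,11) vs β=6 → FL=S FR=S RL=S RR=W
t=8: phase=(2,4,3,1) vs β=6 → FL=S FR=S RL=S RR=S
t=11: phase=(5,7,6,4) vs β=6 → FL=S FR=W RL=W RR=S
t=12: phase=(6,8,7,5) vs β=6 → FL=W FR=W RL=W RR=S
t=13: phase=(7,9,8,6) vs β=6 → FL=W FR=W RL=W RR=W
t=14: phase=(8,10,9,7) vs β=6 → FL=W FR=W RL=W RR=W
t=15: phase=(9,11,10,8) vs β=6 → FL=W FR=W RL=W RR=W

t=5: FL=W FR=S RL=S RR=W
t=6: FL=S FR=S RL=S RR=W
t=8: FL=S FR=S RL=S RR=S
t=11: FL=S FR=W RL=W RR=S
t=12: FL=W FR=W RL=W RR=S
t=13: FL=W FR=W RL=W RR=W
t=14: FL=W FR=W RL=W RR=W
t=15: FL=W FR=W RL=W RR=W


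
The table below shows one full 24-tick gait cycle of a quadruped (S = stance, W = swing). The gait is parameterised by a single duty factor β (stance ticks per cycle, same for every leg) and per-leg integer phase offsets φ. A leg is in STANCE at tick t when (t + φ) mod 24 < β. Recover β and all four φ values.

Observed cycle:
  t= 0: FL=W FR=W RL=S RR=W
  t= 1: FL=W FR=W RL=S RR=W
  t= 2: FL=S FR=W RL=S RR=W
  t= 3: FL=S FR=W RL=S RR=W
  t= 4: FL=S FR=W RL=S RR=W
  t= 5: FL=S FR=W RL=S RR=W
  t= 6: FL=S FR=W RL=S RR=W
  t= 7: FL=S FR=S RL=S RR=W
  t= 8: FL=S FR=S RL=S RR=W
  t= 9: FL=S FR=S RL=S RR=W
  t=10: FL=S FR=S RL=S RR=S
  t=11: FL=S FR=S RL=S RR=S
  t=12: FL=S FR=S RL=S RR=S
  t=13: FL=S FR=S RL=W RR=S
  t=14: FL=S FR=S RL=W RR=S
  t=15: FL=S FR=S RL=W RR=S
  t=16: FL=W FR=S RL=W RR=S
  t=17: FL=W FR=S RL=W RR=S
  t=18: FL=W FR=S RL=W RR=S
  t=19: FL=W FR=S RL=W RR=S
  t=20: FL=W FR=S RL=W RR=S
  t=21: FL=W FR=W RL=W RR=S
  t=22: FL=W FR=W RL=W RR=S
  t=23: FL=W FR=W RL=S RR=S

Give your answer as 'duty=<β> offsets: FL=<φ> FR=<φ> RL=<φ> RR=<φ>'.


duty=14 offsets: FL=22 FR=17 RL=1 RR=14

duty β = stance ticks per leg = 14
FL: stance ticks = 14; W→S at t=2 → φ=22
FR: stance ticks = 14; W→S at t=7 → φ=17
RL: stance ticks = 14; W→S at t=23 → φ=1
RR: stance ticks = 14; W→S at t=10 → φ=14


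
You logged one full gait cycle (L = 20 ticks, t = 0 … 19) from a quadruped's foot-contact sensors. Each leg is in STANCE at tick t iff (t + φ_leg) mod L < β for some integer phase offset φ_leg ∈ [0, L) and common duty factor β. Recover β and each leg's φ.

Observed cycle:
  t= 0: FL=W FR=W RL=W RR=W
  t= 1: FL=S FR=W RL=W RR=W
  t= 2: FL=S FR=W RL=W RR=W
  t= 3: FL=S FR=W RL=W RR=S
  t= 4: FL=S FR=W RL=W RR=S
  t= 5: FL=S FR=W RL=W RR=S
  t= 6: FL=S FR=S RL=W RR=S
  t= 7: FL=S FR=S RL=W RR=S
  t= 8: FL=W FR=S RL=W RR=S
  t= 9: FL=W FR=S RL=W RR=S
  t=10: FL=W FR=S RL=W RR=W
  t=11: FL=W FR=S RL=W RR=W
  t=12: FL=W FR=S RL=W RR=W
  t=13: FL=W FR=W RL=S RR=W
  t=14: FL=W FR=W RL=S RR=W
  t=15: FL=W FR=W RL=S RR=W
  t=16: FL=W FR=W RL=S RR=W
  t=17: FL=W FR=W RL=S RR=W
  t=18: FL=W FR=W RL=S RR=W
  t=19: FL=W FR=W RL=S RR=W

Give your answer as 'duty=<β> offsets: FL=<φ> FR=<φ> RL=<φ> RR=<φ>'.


duty β = stance ticks per leg = 7
FL: stance ticks = 7; W→S at t=1 → φ=19
FR: stance ticks = 7; W→S at t=6 → φ=14
RL: stance ticks = 7; W→S at t=13 → φ=7
RR: stance ticks = 7; W→S at t=3 → φ=17

duty=7 offsets: FL=19 FR=14 RL=7 RR=17


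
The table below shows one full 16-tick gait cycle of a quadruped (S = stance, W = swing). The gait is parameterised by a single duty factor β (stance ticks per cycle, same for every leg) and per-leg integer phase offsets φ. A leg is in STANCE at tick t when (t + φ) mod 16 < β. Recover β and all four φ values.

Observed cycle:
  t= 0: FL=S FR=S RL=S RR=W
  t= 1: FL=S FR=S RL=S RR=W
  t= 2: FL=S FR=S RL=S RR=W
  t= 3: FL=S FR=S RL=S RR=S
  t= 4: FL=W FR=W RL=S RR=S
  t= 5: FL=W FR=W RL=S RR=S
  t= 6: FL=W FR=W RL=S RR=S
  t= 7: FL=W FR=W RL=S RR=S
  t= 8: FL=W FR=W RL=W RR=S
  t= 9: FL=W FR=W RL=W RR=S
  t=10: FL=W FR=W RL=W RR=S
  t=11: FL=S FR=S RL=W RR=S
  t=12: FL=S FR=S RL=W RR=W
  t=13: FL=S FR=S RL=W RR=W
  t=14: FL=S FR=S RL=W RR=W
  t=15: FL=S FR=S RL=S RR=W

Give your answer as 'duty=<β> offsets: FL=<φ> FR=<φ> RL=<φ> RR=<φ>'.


duty=9 offsets: FL=5 FR=5 RL=1 RR=13

duty β = stance ticks per leg = 9
FL: stance ticks = 9; W→S at t=11 → φ=5
FR: stance ticks = 9; W→S at t=11 → φ=5
RL: stance ticks = 9; W→S at t=15 → φ=1
RR: stance ticks = 9; W→S at t=3 → φ=13


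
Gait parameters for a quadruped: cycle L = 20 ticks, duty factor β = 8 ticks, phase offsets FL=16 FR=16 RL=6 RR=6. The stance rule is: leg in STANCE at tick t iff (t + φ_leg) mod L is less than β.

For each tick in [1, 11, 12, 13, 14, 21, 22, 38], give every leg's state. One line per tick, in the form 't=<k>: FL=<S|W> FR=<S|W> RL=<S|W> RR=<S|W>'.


t=1: phase=(17,17,7,7) vs β=8 → FL=W FR=W RL=S RR=S
t=11: phase=(7,7,17,17) vs β=8 → FL=S FR=S RL=W RR=W
t=12: phase=(8,8,18,18) vs β=8 → FL=W FR=W RL=W RR=W
t=13: phase=(9,9,19,19) vs β=8 → FL=W FR=W RL=W RR=W
t=14: phase=(10,10,0,0) vs β=8 → FL=W FR=W RL=S RR=S
t=21: phase=(17,17,7,7) vs β=8 → FL=W FR=W RL=S RR=S
t=22: phase=(18,18,8,8) vs β=8 → FL=W FR=W RL=W RR=W
t=38: phase=(14,14,4,4) vs β=8 → FL=W FR=W RL=S RR=S

t=1: FL=W FR=W RL=S RR=S
t=11: FL=S FR=S RL=W RR=W
t=12: FL=W FR=W RL=W RR=W
t=13: FL=W FR=W RL=W RR=W
t=14: FL=W FR=W RL=S RR=S
t=21: FL=W FR=W RL=S RR=S
t=22: FL=W FR=W RL=W RR=W
t=38: FL=W FR=W RL=S RR=S


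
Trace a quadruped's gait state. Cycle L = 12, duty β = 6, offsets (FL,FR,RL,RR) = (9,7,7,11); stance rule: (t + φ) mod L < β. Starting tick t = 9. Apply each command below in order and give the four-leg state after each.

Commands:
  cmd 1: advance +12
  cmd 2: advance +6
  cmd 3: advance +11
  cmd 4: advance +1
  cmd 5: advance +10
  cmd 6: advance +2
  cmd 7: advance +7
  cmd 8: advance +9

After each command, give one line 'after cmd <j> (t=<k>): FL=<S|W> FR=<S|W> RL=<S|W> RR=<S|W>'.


start t=9: FL=W FR=S RL=S RR=W
cmd 1: advance +12 → t=21, phase=(6,4,4,8) → FL=W FR=S RL=S RR=W
cmd 2: advance +6 → t=27, phase=(0,10,10,2) → FL=S FR=W RL=W RR=S
cmd 3: advance +11 → t=38, phase=(11,9,9,1) → FL=W FR=W RL=W RR=S
cmd 4: advance +1 → t=39, phase=(0,10,10,2) → FL=S FR=W RL=W RR=S
cmd 5: advance +10 → t=49, phase=(10,8,8,0) → FL=W FR=W RL=W RR=S
cmd 6: advance +2 → t=51, phase=(0,10,10,2) → FL=S FR=W RL=W RR=S
cmd 7: advance +7 → t=58, phase=(7,5,5,9) → FL=W FR=S RL=S RR=W
cmd 8: advance +9 → t=67, phase=(4,2,2,6) → FL=S FR=S RL=S RR=W

after cmd 1 (t=21): FL=W FR=S RL=S RR=W
after cmd 2 (t=27): FL=S FR=W RL=W RR=S
after cmd 3 (t=38): FL=W FR=W RL=W RR=S
after cmd 4 (t=39): FL=S FR=W RL=W RR=S
after cmd 5 (t=49): FL=W FR=W RL=W RR=S
after cmd 6 (t=51): FL=S FR=W RL=W RR=S
after cmd 7 (t=58): FL=W FR=S RL=S RR=W
after cmd 8 (t=67): FL=S FR=S RL=S RR=W


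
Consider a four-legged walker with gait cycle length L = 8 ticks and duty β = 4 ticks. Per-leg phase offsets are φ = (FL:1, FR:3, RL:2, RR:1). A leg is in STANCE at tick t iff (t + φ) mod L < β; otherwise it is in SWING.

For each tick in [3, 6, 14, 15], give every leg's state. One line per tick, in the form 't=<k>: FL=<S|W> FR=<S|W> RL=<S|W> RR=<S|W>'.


t=3: phase=(4,6,5,4) vs β=4 → FL=W FR=W RL=W RR=W
t=6: phase=(7,1,0,7) vs β=4 → FL=W FR=S RL=S RR=W
t=14: phase=(7,1,0,7) vs β=4 → FL=W FR=S RL=S RR=W
t=15: phase=(0,2,1,0) vs β=4 → FL=S FR=S RL=S RR=S

t=3: FL=W FR=W RL=W RR=W
t=6: FL=W FR=S RL=S RR=W
t=14: FL=W FR=S RL=S RR=W
t=15: FL=S FR=S RL=S RR=S


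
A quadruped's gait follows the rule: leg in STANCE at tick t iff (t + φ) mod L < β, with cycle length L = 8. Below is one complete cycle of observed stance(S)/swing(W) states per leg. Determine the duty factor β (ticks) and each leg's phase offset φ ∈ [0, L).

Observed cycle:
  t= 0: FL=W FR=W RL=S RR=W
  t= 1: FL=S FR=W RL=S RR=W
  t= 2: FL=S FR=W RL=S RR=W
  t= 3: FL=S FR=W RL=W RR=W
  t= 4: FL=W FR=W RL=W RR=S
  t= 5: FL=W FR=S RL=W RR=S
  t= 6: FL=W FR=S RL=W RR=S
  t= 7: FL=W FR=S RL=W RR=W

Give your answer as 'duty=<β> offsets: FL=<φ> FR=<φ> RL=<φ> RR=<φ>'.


duty=3 offsets: FL=7 FR=3 RL=0 RR=4

duty β = stance ticks per leg = 3
FL: stance ticks = 3; W→S at t=1 → φ=7
FR: stance ticks = 3; W→S at t=5 → φ=3
RL: stance ticks = 3; W→S at t=0 → φ=0
RR: stance ticks = 3; W→S at t=4 → φ=4


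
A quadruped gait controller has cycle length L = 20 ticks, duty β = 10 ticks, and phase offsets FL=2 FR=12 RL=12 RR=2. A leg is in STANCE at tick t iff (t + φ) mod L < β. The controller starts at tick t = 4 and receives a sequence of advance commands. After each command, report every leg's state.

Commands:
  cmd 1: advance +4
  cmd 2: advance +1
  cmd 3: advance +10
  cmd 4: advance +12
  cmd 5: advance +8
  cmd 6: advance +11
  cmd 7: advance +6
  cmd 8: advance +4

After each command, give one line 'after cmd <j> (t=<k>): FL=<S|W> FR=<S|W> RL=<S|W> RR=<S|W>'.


start t=4: FL=S FR=W RL=W RR=S
cmd 1: advance +4 → t=8, phase=(10,0,0,10) → FL=W FR=S RL=S RR=W
cmd 2: advance +1 → t=9, phase=(11,1,1,11) → FL=W FR=S RL=S RR=W
cmd 3: advance +10 → t=19, phase=(1,11,11,1) → FL=S FR=W RL=W RR=S
cmd 4: advance +12 → t=31, phase=(13,3,3,13) → FL=W FR=S RL=S RR=W
cmd 5: advance +8 → t=39, phase=(1,11,11,1) → FL=S FR=W RL=W RR=S
cmd 6: advance +11 → t=50, phase=(12,2,2,12) → FL=W FR=S RL=S RR=W
cmd 7: advance +6 → t=56, phase=(18,8,8,18) → FL=W FR=S RL=S RR=W
cmd 8: advance +4 → t=60, phase=(2,12,12,2) → FL=S FR=W RL=W RR=S

after cmd 1 (t=8): FL=W FR=S RL=S RR=W
after cmd 2 (t=9): FL=W FR=S RL=S RR=W
after cmd 3 (t=19): FL=S FR=W RL=W RR=S
after cmd 4 (t=31): FL=W FR=S RL=S RR=W
after cmd 5 (t=39): FL=S FR=W RL=W RR=S
after cmd 6 (t=50): FL=W FR=S RL=S RR=W
after cmd 7 (t=56): FL=W FR=S RL=S RR=W
after cmd 8 (t=60): FL=S FR=W RL=W RR=S


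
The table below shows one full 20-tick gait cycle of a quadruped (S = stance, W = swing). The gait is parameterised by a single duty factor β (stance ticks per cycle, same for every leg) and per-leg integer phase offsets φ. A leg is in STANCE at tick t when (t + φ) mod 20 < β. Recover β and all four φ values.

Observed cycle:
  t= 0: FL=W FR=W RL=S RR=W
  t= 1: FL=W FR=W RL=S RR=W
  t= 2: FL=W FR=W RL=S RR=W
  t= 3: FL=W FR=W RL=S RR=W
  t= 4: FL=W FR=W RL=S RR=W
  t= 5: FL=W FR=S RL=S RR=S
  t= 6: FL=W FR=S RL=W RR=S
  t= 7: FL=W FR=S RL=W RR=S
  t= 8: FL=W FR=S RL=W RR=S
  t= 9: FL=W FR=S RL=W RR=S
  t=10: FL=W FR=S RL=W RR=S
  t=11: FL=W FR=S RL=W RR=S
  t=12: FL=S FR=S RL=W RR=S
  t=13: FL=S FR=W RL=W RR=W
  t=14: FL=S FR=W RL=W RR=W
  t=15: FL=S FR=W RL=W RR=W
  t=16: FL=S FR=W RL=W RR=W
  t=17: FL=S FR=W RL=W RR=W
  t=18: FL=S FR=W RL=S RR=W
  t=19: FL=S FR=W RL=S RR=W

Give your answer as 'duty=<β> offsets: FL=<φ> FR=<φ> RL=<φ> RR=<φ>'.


duty=8 offsets: FL=8 FR=15 RL=2 RR=15

duty β = stance ticks per leg = 8
FL: stance ticks = 8; W→S at t=12 → φ=8
FR: stance ticks = 8; W→S at t=5 → φ=15
RL: stance ticks = 8; W→S at t=18 → φ=2
RR: stance ticks = 8; W→S at t=5 → φ=15


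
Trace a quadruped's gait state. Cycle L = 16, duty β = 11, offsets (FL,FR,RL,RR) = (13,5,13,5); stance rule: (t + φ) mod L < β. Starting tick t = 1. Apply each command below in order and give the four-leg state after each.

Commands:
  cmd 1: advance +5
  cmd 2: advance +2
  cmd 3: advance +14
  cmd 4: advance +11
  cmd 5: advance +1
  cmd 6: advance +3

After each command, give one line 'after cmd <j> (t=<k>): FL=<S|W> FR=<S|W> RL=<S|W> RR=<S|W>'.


after cmd 1 (t=6): FL=S FR=W RL=S RR=W
after cmd 2 (t=8): FL=S FR=W RL=S RR=W
after cmd 3 (t=22): FL=S FR=W RL=S RR=W
after cmd 4 (t=33): FL=W FR=S RL=W RR=S
after cmd 5 (t=34): FL=W FR=S RL=W RR=S
after cmd 6 (t=37): FL=S FR=S RL=S RR=S

start t=1: FL=W FR=S RL=W RR=S
cmd 1: advance +5 → t=6, phase=(3,11,3,11) → FL=S FR=W RL=S RR=W
cmd 2: advance +2 → t=8, phase=(5,13,5,13) → FL=S FR=W RL=S RR=W
cmd 3: advance +14 → t=22, phase=(3,11,3,11) → FL=S FR=W RL=S RR=W
cmd 4: advance +11 → t=33, phase=(14,6,14,6) → FL=W FR=S RL=W RR=S
cmd 5: advance +1 → t=34, phase=(15,7,15,7) → FL=W FR=S RL=W RR=S
cmd 6: advance +3 → t=37, phase=(2,10,2,10) → FL=S FR=S RL=S RR=S


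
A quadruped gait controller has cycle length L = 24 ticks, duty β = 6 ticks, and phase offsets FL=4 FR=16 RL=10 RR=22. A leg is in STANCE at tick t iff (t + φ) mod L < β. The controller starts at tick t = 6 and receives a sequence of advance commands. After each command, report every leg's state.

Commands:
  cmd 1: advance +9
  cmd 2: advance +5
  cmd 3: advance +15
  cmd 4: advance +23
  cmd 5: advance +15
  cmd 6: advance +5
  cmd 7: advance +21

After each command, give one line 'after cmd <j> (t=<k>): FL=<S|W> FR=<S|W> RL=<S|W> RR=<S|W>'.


after cmd 1 (t=15): FL=W FR=W RL=S RR=W
after cmd 2 (t=20): FL=S FR=W RL=W RR=W
after cmd 3 (t=35): FL=W FR=S RL=W RR=W
after cmd 4 (t=58): FL=W FR=S RL=W RR=W
after cmd 5 (t=73): FL=S FR=W RL=W RR=W
after cmd 6 (t=78): FL=W FR=W RL=W RR=S
after cmd 7 (t=99): FL=W FR=W RL=W RR=S

start t=6: FL=W FR=W RL=W RR=S
cmd 1: advance +9 → t=15, phase=(19,7,1,13) → FL=W FR=W RL=S RR=W
cmd 2: advance +5 → t=20, phase=(0,12,6,18) → FL=S FR=W RL=W RR=W
cmd 3: advance +15 → t=35, phase=(15,3,21,9) → FL=W FR=S RL=W RR=W
cmd 4: advance +23 → t=58, phase=(14,2,20,8) → FL=W FR=S RL=W RR=W
cmd 5: advance +15 → t=73, phase=(5,17,11,23) → FL=S FR=W RL=W RR=W
cmd 6: advance +5 → t=78, phase=(10,22,16,4) → FL=W FR=W RL=W RR=S
cmd 7: advance +21 → t=99, phase=(7,19,13,1) → FL=W FR=W RL=W RR=S


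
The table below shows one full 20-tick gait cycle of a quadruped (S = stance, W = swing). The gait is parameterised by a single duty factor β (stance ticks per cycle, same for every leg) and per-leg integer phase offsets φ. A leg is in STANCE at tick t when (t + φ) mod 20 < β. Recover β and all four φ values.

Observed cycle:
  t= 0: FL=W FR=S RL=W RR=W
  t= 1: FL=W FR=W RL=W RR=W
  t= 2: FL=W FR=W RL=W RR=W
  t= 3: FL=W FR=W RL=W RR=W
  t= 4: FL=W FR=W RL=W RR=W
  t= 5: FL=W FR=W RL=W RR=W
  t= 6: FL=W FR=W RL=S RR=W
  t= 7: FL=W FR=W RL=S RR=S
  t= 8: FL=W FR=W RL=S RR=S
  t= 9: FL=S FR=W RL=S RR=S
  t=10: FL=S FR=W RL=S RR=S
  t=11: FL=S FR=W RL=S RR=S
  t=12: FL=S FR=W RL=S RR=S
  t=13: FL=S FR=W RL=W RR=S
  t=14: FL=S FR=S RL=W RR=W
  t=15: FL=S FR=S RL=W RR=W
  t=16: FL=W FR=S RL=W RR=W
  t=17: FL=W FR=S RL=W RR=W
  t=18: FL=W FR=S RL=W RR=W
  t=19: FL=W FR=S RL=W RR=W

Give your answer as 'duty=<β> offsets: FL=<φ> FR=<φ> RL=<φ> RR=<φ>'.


duty β = stance ticks per leg = 7
FL: stance ticks = 7; W→S at t=9 → φ=11
FR: stance ticks = 7; W→S at t=14 → φ=6
RL: stance ticks = 7; W→S at t=6 → φ=14
RR: stance ticks = 7; W→S at t=7 → φ=13

duty=7 offsets: FL=11 FR=6 RL=14 RR=13


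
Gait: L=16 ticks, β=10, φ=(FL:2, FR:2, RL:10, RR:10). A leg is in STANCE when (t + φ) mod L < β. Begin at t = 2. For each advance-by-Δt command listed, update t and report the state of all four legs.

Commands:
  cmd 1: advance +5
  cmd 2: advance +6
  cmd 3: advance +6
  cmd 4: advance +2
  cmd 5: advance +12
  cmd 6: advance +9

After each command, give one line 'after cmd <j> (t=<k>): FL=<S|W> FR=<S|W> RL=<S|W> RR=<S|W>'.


after cmd 1 (t=7): FL=S FR=S RL=S RR=S
after cmd 2 (t=13): FL=W FR=W RL=S RR=S
after cmd 3 (t=19): FL=S FR=S RL=W RR=W
after cmd 4 (t=21): FL=S FR=S RL=W RR=W
after cmd 5 (t=33): FL=S FR=S RL=W RR=W
after cmd 6 (t=42): FL=W FR=W RL=S RR=S

start t=2: FL=S FR=S RL=W RR=W
cmd 1: advance +5 → t=7, phase=(9,9,1,1) → FL=S FR=S RL=S RR=S
cmd 2: advance +6 → t=13, phase=(15,15,7,7) → FL=W FR=W RL=S RR=S
cmd 3: advance +6 → t=19, phase=(5,5,13,13) → FL=S FR=S RL=W RR=W
cmd 4: advance +2 → t=21, phase=(7,7,15,15) → FL=S FR=S RL=W RR=W
cmd 5: advance +12 → t=33, phase=(3,3,11,11) → FL=S FR=S RL=W RR=W
cmd 6: advance +9 → t=42, phase=(12,12,4,4) → FL=W FR=W RL=S RR=S


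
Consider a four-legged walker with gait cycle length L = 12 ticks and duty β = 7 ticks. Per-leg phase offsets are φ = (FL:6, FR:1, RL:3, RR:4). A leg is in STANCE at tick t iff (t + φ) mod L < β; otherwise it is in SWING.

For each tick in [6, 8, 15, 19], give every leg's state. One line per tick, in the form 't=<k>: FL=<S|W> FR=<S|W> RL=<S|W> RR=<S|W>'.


t=6: phase=(0,7,9,10) vs β=7 → FL=S FR=W RL=W RR=W
t=8: phase=(2,9,11,0) vs β=7 → FL=S FR=W RL=W RR=S
t=15: phase=(9,4,6,7) vs β=7 → FL=W FR=S RL=S RR=W
t=19: phase=(1,8,10,11) vs β=7 → FL=S FR=W RL=W RR=W

t=6: FL=S FR=W RL=W RR=W
t=8: FL=S FR=W RL=W RR=S
t=15: FL=W FR=S RL=S RR=W
t=19: FL=S FR=W RL=W RR=W


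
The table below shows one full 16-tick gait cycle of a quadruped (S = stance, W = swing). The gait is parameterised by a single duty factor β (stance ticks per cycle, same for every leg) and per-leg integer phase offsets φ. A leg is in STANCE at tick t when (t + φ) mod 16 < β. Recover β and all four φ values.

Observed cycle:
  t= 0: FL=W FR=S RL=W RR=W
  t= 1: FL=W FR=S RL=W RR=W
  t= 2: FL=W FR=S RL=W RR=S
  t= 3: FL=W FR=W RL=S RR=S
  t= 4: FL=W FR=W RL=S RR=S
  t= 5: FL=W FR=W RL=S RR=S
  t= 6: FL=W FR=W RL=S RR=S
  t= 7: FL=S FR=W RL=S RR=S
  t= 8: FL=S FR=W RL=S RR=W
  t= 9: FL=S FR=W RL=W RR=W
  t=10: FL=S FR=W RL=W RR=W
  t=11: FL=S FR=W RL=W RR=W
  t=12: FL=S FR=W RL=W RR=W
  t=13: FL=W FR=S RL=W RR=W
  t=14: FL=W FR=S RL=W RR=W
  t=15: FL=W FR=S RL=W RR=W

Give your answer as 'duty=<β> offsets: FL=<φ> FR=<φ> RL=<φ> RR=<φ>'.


duty β = stance ticks per leg = 6
FL: stance ticks = 6; W→S at t=7 → φ=9
FR: stance ticks = 6; W→S at t=13 → φ=3
RL: stance ticks = 6; W→S at t=3 → φ=13
RR: stance ticks = 6; W→S at t=2 → φ=14

duty=6 offsets: FL=9 FR=3 RL=13 RR=14


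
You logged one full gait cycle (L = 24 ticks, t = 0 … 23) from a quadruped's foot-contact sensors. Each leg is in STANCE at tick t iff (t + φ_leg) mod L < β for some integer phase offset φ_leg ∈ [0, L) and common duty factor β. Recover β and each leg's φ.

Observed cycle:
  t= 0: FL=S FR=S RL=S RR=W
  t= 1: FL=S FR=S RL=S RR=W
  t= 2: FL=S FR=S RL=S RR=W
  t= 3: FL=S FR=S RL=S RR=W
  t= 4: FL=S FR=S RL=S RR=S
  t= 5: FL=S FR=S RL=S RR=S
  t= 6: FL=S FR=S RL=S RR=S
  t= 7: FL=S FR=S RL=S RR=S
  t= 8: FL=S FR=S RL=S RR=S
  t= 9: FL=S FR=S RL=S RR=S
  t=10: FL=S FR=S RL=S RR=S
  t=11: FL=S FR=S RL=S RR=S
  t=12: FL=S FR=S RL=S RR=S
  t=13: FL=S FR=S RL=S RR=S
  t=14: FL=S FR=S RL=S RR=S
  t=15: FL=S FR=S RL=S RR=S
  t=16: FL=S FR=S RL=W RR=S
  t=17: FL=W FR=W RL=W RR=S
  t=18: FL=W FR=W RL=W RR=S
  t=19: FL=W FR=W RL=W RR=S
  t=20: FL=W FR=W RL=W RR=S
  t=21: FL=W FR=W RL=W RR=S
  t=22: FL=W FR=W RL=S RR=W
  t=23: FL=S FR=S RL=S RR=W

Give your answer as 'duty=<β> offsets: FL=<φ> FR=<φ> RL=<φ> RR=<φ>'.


duty=18 offsets: FL=1 FR=1 RL=2 RR=20

duty β = stance ticks per leg = 18
FL: stance ticks = 18; W→S at t=23 → φ=1
FR: stance ticks = 18; W→S at t=23 → φ=1
RL: stance ticks = 18; W→S at t=22 → φ=2
RR: stance ticks = 18; W→S at t=4 → φ=20


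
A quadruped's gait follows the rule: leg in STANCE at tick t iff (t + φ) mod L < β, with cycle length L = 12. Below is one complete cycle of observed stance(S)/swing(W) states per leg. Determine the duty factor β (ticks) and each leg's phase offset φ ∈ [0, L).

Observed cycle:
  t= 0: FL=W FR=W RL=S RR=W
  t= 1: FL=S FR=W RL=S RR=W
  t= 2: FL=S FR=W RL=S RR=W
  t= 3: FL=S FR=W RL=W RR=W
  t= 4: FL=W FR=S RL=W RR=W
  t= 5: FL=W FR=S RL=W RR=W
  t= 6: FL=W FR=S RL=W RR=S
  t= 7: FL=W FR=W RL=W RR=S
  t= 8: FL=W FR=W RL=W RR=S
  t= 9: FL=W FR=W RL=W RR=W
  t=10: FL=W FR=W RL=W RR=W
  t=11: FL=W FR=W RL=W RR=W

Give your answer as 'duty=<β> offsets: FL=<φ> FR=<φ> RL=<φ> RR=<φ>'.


duty β = stance ticks per leg = 3
FL: stance ticks = 3; W→S at t=1 → φ=11
FR: stance ticks = 3; W→S at t=4 → φ=8
RL: stance ticks = 3; W→S at t=0 → φ=0
RR: stance ticks = 3; W→S at t=6 → φ=6

duty=3 offsets: FL=11 FR=8 RL=0 RR=6


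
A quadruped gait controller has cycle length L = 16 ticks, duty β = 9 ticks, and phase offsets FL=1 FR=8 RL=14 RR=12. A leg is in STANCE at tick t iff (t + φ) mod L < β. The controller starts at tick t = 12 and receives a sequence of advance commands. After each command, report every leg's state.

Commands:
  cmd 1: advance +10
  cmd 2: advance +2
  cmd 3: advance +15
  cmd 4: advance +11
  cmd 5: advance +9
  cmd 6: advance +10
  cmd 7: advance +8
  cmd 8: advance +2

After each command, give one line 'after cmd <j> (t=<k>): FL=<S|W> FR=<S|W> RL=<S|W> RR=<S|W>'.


start t=12: FL=W FR=S RL=W RR=S
cmd 1: advance +10 → t=22, phase=(7,14,4,2) → FL=S FR=W RL=S RR=S
cmd 2: advance +2 → t=24, phase=(9,0,6,4) → FL=W FR=S RL=S RR=S
cmd 3: advance +15 → t=39, phase=(8,15,5,3) → FL=S FR=W RL=S RR=S
cmd 4: advance +11 → t=50, phase=(3,10,0,14) → FL=S FR=W RL=S RR=W
cmd 5: advance +9 → t=59, phase=(12,3,9,7) → FL=W FR=S RL=W RR=S
cmd 6: advance +10 → t=69, phase=(6,13,3,1) → FL=S FR=W RL=S RR=S
cmd 7: advance +8 → t=77, phase=(14,5,11,9) → FL=W FR=S RL=W RR=W
cmd 8: advance +2 → t=79, phase=(0,7,13,11) → FL=S FR=S RL=W RR=W

after cmd 1 (t=22): FL=S FR=W RL=S RR=S
after cmd 2 (t=24): FL=W FR=S RL=S RR=S
after cmd 3 (t=39): FL=S FR=W RL=S RR=S
after cmd 4 (t=50): FL=S FR=W RL=S RR=W
after cmd 5 (t=59): FL=W FR=S RL=W RR=S
after cmd 6 (t=69): FL=S FR=W RL=S RR=S
after cmd 7 (t=77): FL=W FR=S RL=W RR=W
after cmd 8 (t=79): FL=S FR=S RL=W RR=W


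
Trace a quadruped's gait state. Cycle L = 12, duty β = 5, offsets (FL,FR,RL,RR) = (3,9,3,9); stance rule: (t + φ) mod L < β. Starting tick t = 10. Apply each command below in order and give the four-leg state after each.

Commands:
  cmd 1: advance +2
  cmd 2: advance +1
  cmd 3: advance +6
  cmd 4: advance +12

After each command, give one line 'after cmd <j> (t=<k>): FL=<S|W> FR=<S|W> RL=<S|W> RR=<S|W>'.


start t=10: FL=S FR=W RL=S RR=W
cmd 1: advance +2 → t=12, phase=(3,9,3,9) → FL=S FR=W RL=S RR=W
cmd 2: advance +1 → t=13, phase=(4,10,4,10) → FL=S FR=W RL=S RR=W
cmd 3: advance +6 → t=19, phase=(10,4,10,4) → FL=W FR=S RL=W RR=S
cmd 4: advance +12 → t=31, phase=(10,4,10,4) → FL=W FR=S RL=W RR=S

after cmd 1 (t=12): FL=S FR=W RL=S RR=W
after cmd 2 (t=13): FL=S FR=W RL=S RR=W
after cmd 3 (t=19): FL=W FR=S RL=W RR=S
after cmd 4 (t=31): FL=W FR=S RL=W RR=S


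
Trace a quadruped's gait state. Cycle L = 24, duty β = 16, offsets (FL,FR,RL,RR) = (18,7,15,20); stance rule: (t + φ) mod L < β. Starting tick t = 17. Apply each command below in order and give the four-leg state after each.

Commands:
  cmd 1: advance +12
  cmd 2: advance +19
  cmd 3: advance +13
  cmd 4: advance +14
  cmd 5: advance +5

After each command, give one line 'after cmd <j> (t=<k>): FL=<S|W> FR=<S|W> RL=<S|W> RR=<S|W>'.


after cmd 1 (t=29): FL=W FR=S RL=W RR=S
after cmd 2 (t=48): FL=W FR=S RL=S RR=W
after cmd 3 (t=61): FL=S FR=W RL=S RR=S
after cmd 4 (t=75): FL=W FR=S RL=W RR=W
after cmd 5 (t=80): FL=S FR=S RL=W RR=S

start t=17: FL=S FR=S RL=S RR=S
cmd 1: advance +12 → t=29, phase=(23,12,20,1) → FL=W FR=S RL=W RR=S
cmd 2: advance +19 → t=48, phase=(18,7,15,20) → FL=W FR=S RL=S RR=W
cmd 3: advance +13 → t=61, phase=(7,20,4,9) → FL=S FR=W RL=S RR=S
cmd 4: advance +14 → t=75, phase=(21,10,18,23) → FL=W FR=S RL=W RR=W
cmd 5: advance +5 → t=80, phase=(2,15,23,4) → FL=S FR=S RL=W RR=S


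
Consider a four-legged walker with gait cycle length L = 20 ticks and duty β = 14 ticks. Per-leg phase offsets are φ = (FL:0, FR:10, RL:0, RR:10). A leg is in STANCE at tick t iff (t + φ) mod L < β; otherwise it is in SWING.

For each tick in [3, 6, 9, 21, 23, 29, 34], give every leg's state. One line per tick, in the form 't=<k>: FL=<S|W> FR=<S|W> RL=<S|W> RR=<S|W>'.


t=3: FL=S FR=S RL=S RR=S
t=6: FL=S FR=W RL=S RR=W
t=9: FL=S FR=W RL=S RR=W
t=21: FL=S FR=S RL=S RR=S
t=23: FL=S FR=S RL=S RR=S
t=29: FL=S FR=W RL=S RR=W
t=34: FL=W FR=S RL=W RR=S

t=3: phase=(3,13,3,13) vs β=14 → FL=S FR=S RL=S RR=S
t=6: phase=(6,16,6,16) vs β=14 → FL=S FR=W RL=S RR=W
t=9: phase=(9,19,9,19) vs β=14 → FL=S FR=W RL=S RR=W
t=21: phase=(1,11,1,11) vs β=14 → FL=S FR=S RL=S RR=S
t=23: phase=(3,13,3,13) vs β=14 → FL=S FR=S RL=S RR=S
t=29: phase=(9,19,9,19) vs β=14 → FL=S FR=W RL=S RR=W
t=34: phase=(14,4,14,4) vs β=14 → FL=W FR=S RL=W RR=S


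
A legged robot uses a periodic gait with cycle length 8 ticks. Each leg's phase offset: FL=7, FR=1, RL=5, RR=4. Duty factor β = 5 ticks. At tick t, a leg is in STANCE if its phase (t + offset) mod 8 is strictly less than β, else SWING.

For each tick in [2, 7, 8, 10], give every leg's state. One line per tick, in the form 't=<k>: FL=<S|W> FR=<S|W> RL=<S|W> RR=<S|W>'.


t=2: phase=(1,3,7,6) vs β=5 → FL=S FR=S RL=W RR=W
t=7: phase=(6,0,4,3) vs β=5 → FL=W FR=S RL=S RR=S
t=8: phase=(7,1,5,4) vs β=5 → FL=W FR=S RL=W RR=S
t=10: phase=(1,3,7,6) vs β=5 → FL=S FR=S RL=W RR=W

t=2: FL=S FR=S RL=W RR=W
t=7: FL=W FR=S RL=S RR=S
t=8: FL=W FR=S RL=W RR=S
t=10: FL=S FR=S RL=W RR=W


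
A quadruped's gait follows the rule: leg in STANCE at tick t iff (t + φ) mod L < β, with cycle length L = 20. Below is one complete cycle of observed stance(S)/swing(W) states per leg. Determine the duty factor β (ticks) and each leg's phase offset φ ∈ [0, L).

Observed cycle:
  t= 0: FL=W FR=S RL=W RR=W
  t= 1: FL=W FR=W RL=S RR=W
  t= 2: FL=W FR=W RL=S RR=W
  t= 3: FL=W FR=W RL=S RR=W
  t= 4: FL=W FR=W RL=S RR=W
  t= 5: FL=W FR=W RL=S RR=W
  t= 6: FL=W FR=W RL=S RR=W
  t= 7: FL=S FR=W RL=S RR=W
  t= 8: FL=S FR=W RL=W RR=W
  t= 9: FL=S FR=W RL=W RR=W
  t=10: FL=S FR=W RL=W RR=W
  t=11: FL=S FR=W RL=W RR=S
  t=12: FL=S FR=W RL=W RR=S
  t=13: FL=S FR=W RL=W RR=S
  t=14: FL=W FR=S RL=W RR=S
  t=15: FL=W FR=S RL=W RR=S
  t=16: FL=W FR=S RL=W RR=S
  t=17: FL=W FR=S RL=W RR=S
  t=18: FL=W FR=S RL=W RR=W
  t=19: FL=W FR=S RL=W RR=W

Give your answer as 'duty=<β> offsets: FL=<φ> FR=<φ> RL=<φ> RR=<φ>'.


duty β = stance ticks per leg = 7
FL: stance ticks = 7; W→S at t=7 → φ=13
FR: stance ticks = 7; W→S at t=14 → φ=6
RL: stance ticks = 7; W→S at t=1 → φ=19
RR: stance ticks = 7; W→S at t=11 → φ=9

duty=7 offsets: FL=13 FR=6 RL=19 RR=9


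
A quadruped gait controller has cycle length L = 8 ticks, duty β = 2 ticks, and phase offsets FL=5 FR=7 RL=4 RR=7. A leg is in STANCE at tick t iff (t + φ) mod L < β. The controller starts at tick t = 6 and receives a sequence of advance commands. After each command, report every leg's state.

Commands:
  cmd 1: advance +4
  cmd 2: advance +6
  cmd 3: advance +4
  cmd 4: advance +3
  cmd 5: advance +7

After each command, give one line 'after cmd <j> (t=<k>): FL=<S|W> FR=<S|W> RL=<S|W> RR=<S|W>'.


start t=6: FL=W FR=W RL=W RR=W
cmd 1: advance +4 → t=10, phase=(7,1,6,1) → FL=W FR=S RL=W RR=S
cmd 2: advance +6 → t=16, phase=(5,7,4,7) → FL=W FR=W RL=W RR=W
cmd 3: advance +4 → t=20, phase=(1,3,0,3) → FL=S FR=W RL=S RR=W
cmd 4: advance +3 → t=23, phase=(4,6,3,6) → FL=W FR=W RL=W RR=W
cmd 5: advance +7 → t=30, phase=(3,5,2,5) → FL=W FR=W RL=W RR=W

after cmd 1 (t=10): FL=W FR=S RL=W RR=S
after cmd 2 (t=16): FL=W FR=W RL=W RR=W
after cmd 3 (t=20): FL=S FR=W RL=S RR=W
after cmd 4 (t=23): FL=W FR=W RL=W RR=W
after cmd 5 (t=30): FL=W FR=W RL=W RR=W


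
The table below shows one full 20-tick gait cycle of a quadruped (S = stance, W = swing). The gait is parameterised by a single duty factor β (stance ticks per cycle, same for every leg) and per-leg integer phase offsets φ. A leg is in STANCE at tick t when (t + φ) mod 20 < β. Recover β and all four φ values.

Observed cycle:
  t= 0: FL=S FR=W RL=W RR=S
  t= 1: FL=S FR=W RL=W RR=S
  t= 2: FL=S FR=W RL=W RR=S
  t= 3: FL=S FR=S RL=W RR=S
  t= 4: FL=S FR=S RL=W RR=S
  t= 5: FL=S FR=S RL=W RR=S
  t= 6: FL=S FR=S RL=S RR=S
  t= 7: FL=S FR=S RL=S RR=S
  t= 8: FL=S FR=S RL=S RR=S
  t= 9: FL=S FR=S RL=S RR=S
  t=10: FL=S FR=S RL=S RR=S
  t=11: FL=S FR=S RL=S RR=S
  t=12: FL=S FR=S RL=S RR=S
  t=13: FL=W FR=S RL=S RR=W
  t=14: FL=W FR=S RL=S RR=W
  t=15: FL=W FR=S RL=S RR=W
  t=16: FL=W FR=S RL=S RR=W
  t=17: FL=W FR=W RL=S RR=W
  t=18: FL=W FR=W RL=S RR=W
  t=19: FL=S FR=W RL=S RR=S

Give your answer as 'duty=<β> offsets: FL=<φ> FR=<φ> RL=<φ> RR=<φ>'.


duty=14 offsets: FL=1 FR=17 RL=14 RR=1

duty β = stance ticks per leg = 14
FL: stance ticks = 14; W→S at t=19 → φ=1
FR: stance ticks = 14; W→S at t=3 → φ=17
RL: stance ticks = 14; W→S at t=6 → φ=14
RR: stance ticks = 14; W→S at t=19 → φ=1


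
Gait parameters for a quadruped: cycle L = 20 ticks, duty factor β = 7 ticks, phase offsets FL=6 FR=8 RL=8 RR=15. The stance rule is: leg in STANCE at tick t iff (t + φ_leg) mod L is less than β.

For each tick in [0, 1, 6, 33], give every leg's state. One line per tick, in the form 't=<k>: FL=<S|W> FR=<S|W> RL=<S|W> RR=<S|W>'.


t=0: phase=(6,8,8,15) vs β=7 → FL=S FR=W RL=W RR=W
t=1: phase=(7,9,9,16) vs β=7 → FL=W FR=W RL=W RR=W
t=6: phase=(12,14,14,1) vs β=7 → FL=W FR=W RL=W RR=S
t=33: phase=(19,1,1,8) vs β=7 → FL=W FR=S RL=S RR=W

t=0: FL=S FR=W RL=W RR=W
t=1: FL=W FR=W RL=W RR=W
t=6: FL=W FR=W RL=W RR=S
t=33: FL=W FR=S RL=S RR=W


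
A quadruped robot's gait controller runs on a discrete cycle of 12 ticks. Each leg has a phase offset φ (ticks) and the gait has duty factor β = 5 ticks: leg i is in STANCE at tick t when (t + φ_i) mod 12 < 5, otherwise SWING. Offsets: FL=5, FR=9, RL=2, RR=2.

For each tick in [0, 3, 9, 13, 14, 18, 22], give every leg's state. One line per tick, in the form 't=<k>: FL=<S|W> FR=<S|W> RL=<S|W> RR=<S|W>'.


t=0: FL=W FR=W RL=S RR=S
t=3: FL=W FR=S RL=W RR=W
t=9: FL=S FR=W RL=W RR=W
t=13: FL=W FR=W RL=S RR=S
t=14: FL=W FR=W RL=S RR=S
t=18: FL=W FR=S RL=W RR=W
t=22: FL=S FR=W RL=S RR=S

t=0: phase=(5,9,2,2) vs β=5 → FL=W FR=W RL=S RR=S
t=3: phase=(8,0,5,5) vs β=5 → FL=W FR=S RL=W RR=W
t=9: phase=(2,6,11,11) vs β=5 → FL=S FR=W RL=W RR=W
t=13: phase=(6,10,3,3) vs β=5 → FL=W FR=W RL=S RR=S
t=14: phase=(7,11,4,4) vs β=5 → FL=W FR=W RL=S RR=S
t=18: phase=(11,3,8,8) vs β=5 → FL=W FR=S RL=W RR=W
t=22: phase=(3,7,0,0) vs β=5 → FL=S FR=W RL=S RR=S


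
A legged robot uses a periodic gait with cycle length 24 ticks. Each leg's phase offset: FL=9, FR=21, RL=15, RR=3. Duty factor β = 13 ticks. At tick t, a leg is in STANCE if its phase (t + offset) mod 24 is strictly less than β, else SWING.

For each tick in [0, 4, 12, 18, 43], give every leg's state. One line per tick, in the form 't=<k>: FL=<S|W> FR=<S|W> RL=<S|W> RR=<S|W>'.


t=0: FL=S FR=W RL=W RR=S
t=4: FL=W FR=S RL=W RR=S
t=12: FL=W FR=S RL=S RR=W
t=18: FL=S FR=W RL=S RR=W
t=43: FL=S FR=W RL=S RR=W

t=0: phase=(9,21,15,3) vs β=13 → FL=S FR=W RL=W RR=S
t=4: phase=(13,1,19,7) vs β=13 → FL=W FR=S RL=W RR=S
t=12: phase=(21,9,3,15) vs β=13 → FL=W FR=S RL=S RR=W
t=18: phase=(3,15,9,21) vs β=13 → FL=S FR=W RL=S RR=W
t=43: phase=(4,16,10,22) vs β=13 → FL=S FR=W RL=S RR=W


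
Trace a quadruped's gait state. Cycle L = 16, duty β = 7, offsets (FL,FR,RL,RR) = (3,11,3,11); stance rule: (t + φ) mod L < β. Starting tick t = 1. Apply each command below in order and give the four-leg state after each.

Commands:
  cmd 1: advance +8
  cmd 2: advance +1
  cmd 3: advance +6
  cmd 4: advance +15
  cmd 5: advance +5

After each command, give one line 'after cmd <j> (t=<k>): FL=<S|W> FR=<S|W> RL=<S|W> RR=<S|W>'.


after cmd 1 (t=9): FL=W FR=S RL=W RR=S
after cmd 2 (t=10): FL=W FR=S RL=W RR=S
after cmd 3 (t=16): FL=S FR=W RL=S RR=W
after cmd 4 (t=31): FL=S FR=W RL=S RR=W
after cmd 5 (t=36): FL=W FR=W RL=W RR=W

start t=1: FL=S FR=W RL=S RR=W
cmd 1: advance +8 → t=9, phase=(12,4,12,4) → FL=W FR=S RL=W RR=S
cmd 2: advance +1 → t=10, phase=(13,5,13,5) → FL=W FR=S RL=W RR=S
cmd 3: advance +6 → t=16, phase=(3,11,3,11) → FL=S FR=W RL=S RR=W
cmd 4: advance +15 → t=31, phase=(2,10,2,10) → FL=S FR=W RL=S RR=W
cmd 5: advance +5 → t=36, phase=(7,15,7,15) → FL=W FR=W RL=W RR=W


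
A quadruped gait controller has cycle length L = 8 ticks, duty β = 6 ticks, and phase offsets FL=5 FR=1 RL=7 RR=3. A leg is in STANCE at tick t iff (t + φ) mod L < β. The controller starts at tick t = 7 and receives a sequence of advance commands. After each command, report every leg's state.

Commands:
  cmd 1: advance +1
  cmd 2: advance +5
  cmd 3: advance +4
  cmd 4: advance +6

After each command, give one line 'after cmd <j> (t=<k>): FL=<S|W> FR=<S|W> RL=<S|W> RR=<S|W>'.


start t=7: FL=S FR=S RL=W RR=S
cmd 1: advance +1 → t=8, phase=(5,1,7,3) → FL=S FR=S RL=W RR=S
cmd 2: advance +5 → t=13, phase=(2,6,4,0) → FL=S FR=W RL=S RR=S
cmd 3: advance +4 → t=17, phase=(6,2,0,4) → FL=W FR=S RL=S RR=S
cmd 4: advance +6 → t=23, phase=(4,0,6,2) → FL=S FR=S RL=W RR=S

after cmd 1 (t=8): FL=S FR=S RL=W RR=S
after cmd 2 (t=13): FL=S FR=W RL=S RR=S
after cmd 3 (t=17): FL=W FR=S RL=S RR=S
after cmd 4 (t=23): FL=S FR=S RL=W RR=S


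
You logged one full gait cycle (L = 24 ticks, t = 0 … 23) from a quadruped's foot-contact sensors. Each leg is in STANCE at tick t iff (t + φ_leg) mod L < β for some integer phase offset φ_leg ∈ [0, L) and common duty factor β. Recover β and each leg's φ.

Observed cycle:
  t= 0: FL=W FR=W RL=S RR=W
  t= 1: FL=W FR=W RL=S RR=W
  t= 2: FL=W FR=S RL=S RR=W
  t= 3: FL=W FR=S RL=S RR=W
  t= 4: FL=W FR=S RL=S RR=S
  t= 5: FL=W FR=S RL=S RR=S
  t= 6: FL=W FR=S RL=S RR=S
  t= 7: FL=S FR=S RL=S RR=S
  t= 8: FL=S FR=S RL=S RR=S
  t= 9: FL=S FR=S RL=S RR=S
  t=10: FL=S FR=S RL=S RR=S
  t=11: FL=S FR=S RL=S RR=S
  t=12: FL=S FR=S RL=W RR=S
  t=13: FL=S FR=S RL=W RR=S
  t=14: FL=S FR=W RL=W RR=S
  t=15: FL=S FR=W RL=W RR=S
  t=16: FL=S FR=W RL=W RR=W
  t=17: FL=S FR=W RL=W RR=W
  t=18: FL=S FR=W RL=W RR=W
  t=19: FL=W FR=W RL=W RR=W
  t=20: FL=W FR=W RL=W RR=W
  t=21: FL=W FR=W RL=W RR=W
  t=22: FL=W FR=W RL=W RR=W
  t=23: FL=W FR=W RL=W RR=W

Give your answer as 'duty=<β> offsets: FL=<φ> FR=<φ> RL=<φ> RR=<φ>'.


duty β = stance ticks per leg = 12
FL: stance ticks = 12; W→S at t=7 → φ=17
FR: stance ticks = 12; W→S at t=2 → φ=22
RL: stance ticks = 12; W→S at t=0 → φ=0
RR: stance ticks = 12; W→S at t=4 → φ=20

duty=12 offsets: FL=17 FR=22 RL=0 RR=20


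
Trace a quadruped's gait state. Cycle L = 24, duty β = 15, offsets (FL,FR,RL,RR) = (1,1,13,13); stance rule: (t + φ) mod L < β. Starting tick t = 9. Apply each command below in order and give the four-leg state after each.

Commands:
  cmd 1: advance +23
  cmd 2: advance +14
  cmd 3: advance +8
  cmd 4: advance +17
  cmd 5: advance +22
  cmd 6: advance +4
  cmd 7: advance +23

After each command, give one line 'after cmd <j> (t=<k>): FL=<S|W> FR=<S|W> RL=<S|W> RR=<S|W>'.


after cmd 1 (t=32): FL=S FR=S RL=W RR=W
after cmd 2 (t=46): FL=W FR=W RL=S RR=S
after cmd 3 (t=54): FL=S FR=S RL=W RR=W
after cmd 4 (t=71): FL=S FR=S RL=S RR=S
after cmd 5 (t=93): FL=W FR=W RL=S RR=S
after cmd 6 (t=97): FL=S FR=S RL=S RR=S
after cmd 7 (t=120): FL=S FR=S RL=S RR=S

start t=9: FL=S FR=S RL=W RR=W
cmd 1: advance +23 → t=32, phase=(9,9,21,21) → FL=S FR=S RL=W RR=W
cmd 2: advance +14 → t=46, phase=(23,23,11,11) → FL=W FR=W RL=S RR=S
cmd 3: advance +8 → t=54, phase=(7,7,19,19) → FL=S FR=S RL=W RR=W
cmd 4: advance +17 → t=71, phase=(0,0,12,12) → FL=S FR=S RL=S RR=S
cmd 5: advance +22 → t=93, phase=(22,22,10,10) → FL=W FR=W RL=S RR=S
cmd 6: advance +4 → t=97, phase=(2,2,14,14) → FL=S FR=S RL=S RR=S
cmd 7: advance +23 → t=120, phase=(1,1,13,13) → FL=S FR=S RL=S RR=S


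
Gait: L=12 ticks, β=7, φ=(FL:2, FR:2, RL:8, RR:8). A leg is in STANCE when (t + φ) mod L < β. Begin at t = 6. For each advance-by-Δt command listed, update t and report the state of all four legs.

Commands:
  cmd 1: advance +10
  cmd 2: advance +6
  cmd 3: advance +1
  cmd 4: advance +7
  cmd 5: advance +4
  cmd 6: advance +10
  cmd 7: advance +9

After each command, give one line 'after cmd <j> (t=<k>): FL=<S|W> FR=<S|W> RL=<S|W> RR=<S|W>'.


after cmd 1 (t=16): FL=S FR=S RL=S RR=S
after cmd 2 (t=22): FL=S FR=S RL=S RR=S
after cmd 3 (t=23): FL=S FR=S RL=W RR=W
after cmd 4 (t=30): FL=W FR=W RL=S RR=S
after cmd 5 (t=34): FL=S FR=S RL=S RR=S
after cmd 6 (t=44): FL=W FR=W RL=S RR=S
after cmd 7 (t=53): FL=W FR=W RL=S RR=S

start t=6: FL=W FR=W RL=S RR=S
cmd 1: advance +10 → t=16, phase=(6,6,0,0) → FL=S FR=S RL=S RR=S
cmd 2: advance +6 → t=22, phase=(0,0,6,6) → FL=S FR=S RL=S RR=S
cmd 3: advance +1 → t=23, phase=(1,1,7,7) → FL=S FR=S RL=W RR=W
cmd 4: advance +7 → t=30, phase=(8,8,2,2) → FL=W FR=W RL=S RR=S
cmd 5: advance +4 → t=34, phase=(0,0,6,6) → FL=S FR=S RL=S RR=S
cmd 6: advance +10 → t=44, phase=(10,10,4,4) → FL=W FR=W RL=S RR=S
cmd 7: advance +9 → t=53, phase=(7,7,1,1) → FL=W FR=W RL=S RR=S
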